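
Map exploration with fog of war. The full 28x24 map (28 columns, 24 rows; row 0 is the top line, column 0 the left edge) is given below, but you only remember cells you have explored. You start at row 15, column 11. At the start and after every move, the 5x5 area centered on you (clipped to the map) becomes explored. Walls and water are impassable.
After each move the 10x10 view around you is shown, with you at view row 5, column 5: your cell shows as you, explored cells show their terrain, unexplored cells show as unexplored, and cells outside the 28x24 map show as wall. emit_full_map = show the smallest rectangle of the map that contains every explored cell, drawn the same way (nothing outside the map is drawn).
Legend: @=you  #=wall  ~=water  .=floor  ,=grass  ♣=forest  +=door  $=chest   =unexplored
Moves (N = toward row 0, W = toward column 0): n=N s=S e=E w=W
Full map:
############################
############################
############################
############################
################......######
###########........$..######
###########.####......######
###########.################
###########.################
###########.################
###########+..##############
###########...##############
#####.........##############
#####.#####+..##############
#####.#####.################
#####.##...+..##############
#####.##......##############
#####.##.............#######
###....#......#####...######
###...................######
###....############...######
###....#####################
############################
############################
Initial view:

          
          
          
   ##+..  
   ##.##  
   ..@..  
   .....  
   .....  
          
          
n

          
          
          
   .....  
   ##+..  
   ##@##  
   ..+..  
   .....  
   .....  
          

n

          
          
          
   ##...  
   .....  
   ##@..  
   ##.##  
   ..+..  
   .....  
   .....  

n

          
          
          
   ##+..  
   ##...  
   ..@..  
   ##+..  
   ##.##  
   ..+..  
   .....  

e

          
          
          
  ##+..#  
  ##...#  
  ...@.#  
  ##+..#  
  ##.###  
  ..+..   
  .....   

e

          
          
          
 ##+..##  
 ##...##  
 ....@##  
 ##+..##  
 ##.####  
 ..+..    
 .....    

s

          
          
 ##+..##  
 ##...##  
 .....##  
 ##+.@##  
 ##.####  
 ..+..##  
 .....    
 .....    

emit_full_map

##+..##
##...##
.....##
##+.@##
##.####
..+..##
.....  
.....  

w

          
          
  ##+..## 
  ##...## 
  .....## 
  ##+@.## 
  ##.#### 
  ..+..## 
  .....   
  .....   

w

          
          
   ##+..##
   ##...##
   .....##
   ##@..##
   ##.####
   ..+..##
   .....  
   .....  

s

          
   ##+..##
   ##...##
   .....##
   ##+..##
   ##@####
   ..+..##
   .....  
   .....  
          

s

   ##+..##
   ##...##
   .....##
   ##+..##
   ##.####
   ..@..##
   .....  
   .....  
          
          

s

   ##...##
   .....##
   ##+..##
   ##.####
   ..+..##
   ..@..  
   .....  
   .....  
          
          

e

  ##...## 
  .....## 
  ##+..## 
  ##.#### 
  ..+..## 
  ...@.#  
  ......  
  .....#  
          
          

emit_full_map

##+..##
##...##
.....##
##+..##
##.####
..+..##
...@.# 
...... 
.....# 

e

 ##...##  
 .....##  
 ##+..##  
 ##.####  
 ..+..##  
 ....@##  
 .......  
 .....##  
          
          

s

 .....##  
 ##+..##  
 ##.####  
 ..+..##  
 .....##  
 ....@..  
 .....##  
   .....  
          
          

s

 ##+..##  
 ##.####  
 ..+..##  
 .....##  
 .......  
 ....@##  
   .....  
   #####  
          
          

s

 ##.####  
 ..+..##  
 .....##  
 .......  
 .....##  
   ..@..  
   #####  
   #####  
          
          

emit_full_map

##+..##
##...##
.....##
##+..##
##.####
..+..##
.....##
.......
.....##
  ..@..
  #####
  #####

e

##.####   
..+..##   
.....##   
........  
.....###  
  ...@..  
  ######  
  ######  
          
          

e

#.####    
.+..##    
....##    
........  
....####  
 ....@..  
 #######  
 #######  
          
          

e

.####     
+..##     
...##     
........  
...#####  
.....@..  
########  
########  
          
          

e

####      
..##      
..##      
........  
..#####.  
.....@..  
#######.  
########  
          
          

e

###       
.##       
.##       
........  
.#####..  
.....@..  
######..  
########  
          
          

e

##        
##        
##        
.......#  
#####...  
.....@..  
#####...  
########  
          
          

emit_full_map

##+..##      
##...##      
.....##      
##+..##      
##.####      
..+..##      
.....##      
............#
.....#####...
  ........@..
  ########...
  ###########

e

#         
#         
#         
......##  
####...#  
.....@.#  
####...#  
########  
          
          

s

#         
#         
......##  
####...#  
.......#  
####.@.#  
########  
   #####  
          
##########

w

##        
##        
.......## 
#####...# 
........# 
#####@..# 
######### 
   ###### 
          
##########

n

##        
##        
##        
.......## 
#####...# 
.....@..# 
#####...# 
######### 
   ###### 
          

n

##        
##        
##        
## #####  
.......## 
#####@..# 
........# 
#####...# 
######### 
   ###### 

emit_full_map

##+..##       
##...##       
.....##       
##+..##       
##.####       
..+..##       
.....## ##### 
............##
.....#####@..#
  ...........#
  ########...#
  ############
        ######

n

##        
##        
##        
## #####  
## #####  
.....@.## 
#####...# 
........# 
#####...# 
######### 

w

.##       
.##       
###       
.######## 
.######## 
.....@..##
.#####...#
.........#
######...#
##########

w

..##      
..##      
####      
..########
..########
.....@...#
..#####...
..........
#######...
##########

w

...##     
+..##     
.####     
+..#######
...#######
.....@....
...#####..
..........
########..
##########

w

....##    
#+..##    
#.####    
.+..######
....######
.....@....
....#####.
 .........
 ########.
 #########

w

.....##   
##+..##   
##.####   
..+..#####
.....#####
.....@....
.....#####
  ........
  ########
  ########

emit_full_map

##+..##       
##...##       
.....##       
##+..##       
##.####       
..+..######## 
.....######## 
.....@......##
.....#####...#
  ...........#
  ########...#
  ############
        ######


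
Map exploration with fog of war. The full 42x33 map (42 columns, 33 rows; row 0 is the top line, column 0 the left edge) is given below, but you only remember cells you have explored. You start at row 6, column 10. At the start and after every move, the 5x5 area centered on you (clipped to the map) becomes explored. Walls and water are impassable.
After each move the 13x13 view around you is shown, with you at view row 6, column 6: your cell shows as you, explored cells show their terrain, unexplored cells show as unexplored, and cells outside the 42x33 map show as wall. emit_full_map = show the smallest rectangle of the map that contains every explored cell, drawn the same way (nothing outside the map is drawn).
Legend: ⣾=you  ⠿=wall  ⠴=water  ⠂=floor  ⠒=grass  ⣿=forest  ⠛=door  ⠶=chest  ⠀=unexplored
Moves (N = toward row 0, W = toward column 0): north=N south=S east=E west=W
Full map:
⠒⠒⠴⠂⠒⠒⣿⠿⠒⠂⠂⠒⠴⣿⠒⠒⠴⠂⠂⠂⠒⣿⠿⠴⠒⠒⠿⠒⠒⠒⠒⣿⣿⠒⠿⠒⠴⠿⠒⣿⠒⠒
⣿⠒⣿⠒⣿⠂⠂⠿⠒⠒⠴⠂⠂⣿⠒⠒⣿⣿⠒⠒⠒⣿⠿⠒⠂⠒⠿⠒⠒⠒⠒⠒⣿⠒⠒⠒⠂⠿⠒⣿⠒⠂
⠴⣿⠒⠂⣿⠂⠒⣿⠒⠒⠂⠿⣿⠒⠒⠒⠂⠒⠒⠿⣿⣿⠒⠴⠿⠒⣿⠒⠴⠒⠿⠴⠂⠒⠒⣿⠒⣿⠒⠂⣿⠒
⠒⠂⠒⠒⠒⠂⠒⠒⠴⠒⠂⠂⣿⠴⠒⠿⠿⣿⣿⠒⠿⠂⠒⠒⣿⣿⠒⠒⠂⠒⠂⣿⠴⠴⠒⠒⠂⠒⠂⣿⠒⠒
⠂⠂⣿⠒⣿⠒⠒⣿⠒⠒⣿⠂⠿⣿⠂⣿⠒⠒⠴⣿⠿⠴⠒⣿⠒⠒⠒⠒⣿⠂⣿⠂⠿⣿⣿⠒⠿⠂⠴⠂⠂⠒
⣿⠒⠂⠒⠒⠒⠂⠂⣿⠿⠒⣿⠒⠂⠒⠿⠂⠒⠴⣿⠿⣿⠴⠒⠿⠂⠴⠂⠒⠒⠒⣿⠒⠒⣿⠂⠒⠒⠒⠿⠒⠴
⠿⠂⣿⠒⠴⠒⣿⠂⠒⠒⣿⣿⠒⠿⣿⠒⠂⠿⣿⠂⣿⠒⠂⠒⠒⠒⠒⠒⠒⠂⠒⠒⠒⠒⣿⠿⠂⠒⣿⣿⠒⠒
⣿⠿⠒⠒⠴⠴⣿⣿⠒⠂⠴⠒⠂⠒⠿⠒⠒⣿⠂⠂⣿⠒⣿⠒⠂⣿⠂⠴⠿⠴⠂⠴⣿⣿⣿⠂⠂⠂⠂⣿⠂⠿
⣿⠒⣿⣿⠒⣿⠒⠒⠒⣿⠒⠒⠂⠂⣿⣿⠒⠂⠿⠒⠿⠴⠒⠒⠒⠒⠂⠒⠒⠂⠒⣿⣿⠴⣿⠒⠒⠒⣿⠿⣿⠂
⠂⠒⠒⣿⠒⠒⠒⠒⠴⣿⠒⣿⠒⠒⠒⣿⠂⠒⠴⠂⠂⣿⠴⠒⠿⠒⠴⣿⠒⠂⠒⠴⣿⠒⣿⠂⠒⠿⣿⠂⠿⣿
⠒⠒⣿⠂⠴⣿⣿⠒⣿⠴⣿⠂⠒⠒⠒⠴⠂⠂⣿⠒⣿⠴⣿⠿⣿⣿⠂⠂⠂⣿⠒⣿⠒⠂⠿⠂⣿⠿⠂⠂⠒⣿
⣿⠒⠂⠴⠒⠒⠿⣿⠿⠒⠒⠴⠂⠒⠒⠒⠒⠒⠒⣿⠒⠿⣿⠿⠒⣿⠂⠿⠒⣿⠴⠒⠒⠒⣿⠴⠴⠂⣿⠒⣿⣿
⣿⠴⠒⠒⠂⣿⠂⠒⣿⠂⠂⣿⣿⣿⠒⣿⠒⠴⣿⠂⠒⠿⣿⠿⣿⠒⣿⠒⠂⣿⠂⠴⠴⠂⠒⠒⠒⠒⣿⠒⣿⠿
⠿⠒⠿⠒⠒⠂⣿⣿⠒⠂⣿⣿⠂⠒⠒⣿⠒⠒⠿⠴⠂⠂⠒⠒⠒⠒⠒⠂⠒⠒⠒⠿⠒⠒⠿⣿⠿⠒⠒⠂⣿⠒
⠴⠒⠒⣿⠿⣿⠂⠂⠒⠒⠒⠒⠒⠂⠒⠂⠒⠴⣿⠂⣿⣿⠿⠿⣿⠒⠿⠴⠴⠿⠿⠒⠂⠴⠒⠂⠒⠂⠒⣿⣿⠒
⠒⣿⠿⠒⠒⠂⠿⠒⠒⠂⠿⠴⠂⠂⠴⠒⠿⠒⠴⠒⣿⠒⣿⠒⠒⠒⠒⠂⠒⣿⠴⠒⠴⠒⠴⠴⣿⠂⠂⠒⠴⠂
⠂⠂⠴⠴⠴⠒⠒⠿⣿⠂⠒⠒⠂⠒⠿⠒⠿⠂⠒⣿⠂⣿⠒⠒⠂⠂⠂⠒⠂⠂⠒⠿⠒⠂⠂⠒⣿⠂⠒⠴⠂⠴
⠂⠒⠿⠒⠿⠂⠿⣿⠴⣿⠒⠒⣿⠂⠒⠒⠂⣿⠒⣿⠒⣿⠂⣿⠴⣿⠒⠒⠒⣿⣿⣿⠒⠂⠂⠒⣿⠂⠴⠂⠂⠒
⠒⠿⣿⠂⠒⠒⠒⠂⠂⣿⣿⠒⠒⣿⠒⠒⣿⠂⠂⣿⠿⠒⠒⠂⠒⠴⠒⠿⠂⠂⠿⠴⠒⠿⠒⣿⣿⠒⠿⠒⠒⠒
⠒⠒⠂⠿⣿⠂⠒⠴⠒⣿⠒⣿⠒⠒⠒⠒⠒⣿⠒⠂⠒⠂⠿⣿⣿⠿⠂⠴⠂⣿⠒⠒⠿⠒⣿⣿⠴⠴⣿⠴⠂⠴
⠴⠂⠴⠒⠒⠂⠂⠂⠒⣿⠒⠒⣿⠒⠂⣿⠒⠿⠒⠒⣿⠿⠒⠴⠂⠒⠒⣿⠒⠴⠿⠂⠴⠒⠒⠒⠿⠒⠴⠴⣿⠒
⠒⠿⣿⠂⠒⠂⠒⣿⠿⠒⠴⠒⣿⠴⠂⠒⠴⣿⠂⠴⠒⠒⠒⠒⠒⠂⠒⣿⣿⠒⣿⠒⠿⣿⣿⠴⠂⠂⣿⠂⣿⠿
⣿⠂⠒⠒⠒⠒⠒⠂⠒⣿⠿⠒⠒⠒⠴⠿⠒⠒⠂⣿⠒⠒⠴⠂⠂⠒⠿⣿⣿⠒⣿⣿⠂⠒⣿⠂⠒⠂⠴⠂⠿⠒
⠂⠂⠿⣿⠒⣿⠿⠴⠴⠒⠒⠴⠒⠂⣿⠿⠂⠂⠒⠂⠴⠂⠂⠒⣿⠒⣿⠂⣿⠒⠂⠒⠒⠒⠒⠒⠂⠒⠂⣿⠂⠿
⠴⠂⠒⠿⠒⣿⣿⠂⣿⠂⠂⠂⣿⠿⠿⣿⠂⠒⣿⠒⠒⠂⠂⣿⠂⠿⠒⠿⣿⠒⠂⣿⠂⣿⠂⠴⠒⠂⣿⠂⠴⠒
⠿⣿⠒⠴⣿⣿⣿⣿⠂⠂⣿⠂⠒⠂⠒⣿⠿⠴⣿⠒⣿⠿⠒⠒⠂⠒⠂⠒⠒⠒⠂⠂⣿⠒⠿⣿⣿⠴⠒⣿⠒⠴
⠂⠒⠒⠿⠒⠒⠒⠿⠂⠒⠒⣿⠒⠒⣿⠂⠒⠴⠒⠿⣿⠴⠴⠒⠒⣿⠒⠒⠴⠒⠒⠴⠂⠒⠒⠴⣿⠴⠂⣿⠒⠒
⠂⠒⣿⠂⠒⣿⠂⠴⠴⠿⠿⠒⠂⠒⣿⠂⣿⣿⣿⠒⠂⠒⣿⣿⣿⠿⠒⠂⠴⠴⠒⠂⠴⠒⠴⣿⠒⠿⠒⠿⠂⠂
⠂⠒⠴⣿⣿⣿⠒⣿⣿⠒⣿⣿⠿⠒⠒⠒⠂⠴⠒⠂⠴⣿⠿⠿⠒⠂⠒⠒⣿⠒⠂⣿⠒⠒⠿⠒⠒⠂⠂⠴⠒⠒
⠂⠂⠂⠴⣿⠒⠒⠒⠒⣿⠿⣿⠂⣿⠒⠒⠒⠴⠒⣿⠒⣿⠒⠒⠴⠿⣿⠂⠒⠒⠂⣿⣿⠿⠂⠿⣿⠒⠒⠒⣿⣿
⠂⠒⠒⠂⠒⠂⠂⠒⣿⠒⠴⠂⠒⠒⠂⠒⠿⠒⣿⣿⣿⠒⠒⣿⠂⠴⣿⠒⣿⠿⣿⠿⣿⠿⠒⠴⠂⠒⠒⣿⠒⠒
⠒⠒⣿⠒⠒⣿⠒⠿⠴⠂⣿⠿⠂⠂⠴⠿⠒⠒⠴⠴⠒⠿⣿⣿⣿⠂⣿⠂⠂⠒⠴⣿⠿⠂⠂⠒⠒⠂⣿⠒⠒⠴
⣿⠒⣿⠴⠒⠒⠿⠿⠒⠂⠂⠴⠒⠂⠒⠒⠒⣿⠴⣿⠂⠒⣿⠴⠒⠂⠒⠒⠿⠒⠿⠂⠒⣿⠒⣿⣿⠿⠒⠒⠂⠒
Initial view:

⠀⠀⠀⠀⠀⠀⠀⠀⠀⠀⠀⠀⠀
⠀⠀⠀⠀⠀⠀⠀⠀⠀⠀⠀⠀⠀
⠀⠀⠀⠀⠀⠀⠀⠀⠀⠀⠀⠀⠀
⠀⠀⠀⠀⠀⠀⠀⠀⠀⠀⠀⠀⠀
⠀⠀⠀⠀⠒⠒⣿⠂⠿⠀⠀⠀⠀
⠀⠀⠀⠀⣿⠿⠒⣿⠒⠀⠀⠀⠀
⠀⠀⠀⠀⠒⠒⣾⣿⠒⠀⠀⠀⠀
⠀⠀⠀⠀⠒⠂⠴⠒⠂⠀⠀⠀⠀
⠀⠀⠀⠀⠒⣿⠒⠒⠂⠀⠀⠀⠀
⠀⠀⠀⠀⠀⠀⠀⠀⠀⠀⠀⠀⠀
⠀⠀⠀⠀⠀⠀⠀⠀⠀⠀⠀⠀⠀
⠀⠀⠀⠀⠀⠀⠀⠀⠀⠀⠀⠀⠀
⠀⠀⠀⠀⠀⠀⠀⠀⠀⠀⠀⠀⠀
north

⠿⠿⠿⠿⠿⠿⠿⠿⠿⠿⠿⠿⠿
⠀⠀⠀⠀⠀⠀⠀⠀⠀⠀⠀⠀⠀
⠀⠀⠀⠀⠀⠀⠀⠀⠀⠀⠀⠀⠀
⠀⠀⠀⠀⠀⠀⠀⠀⠀⠀⠀⠀⠀
⠀⠀⠀⠀⠴⠒⠂⠂⣿⠀⠀⠀⠀
⠀⠀⠀⠀⠒⠒⣿⠂⠿⠀⠀⠀⠀
⠀⠀⠀⠀⣿⠿⣾⣿⠒⠀⠀⠀⠀
⠀⠀⠀⠀⠒⠒⣿⣿⠒⠀⠀⠀⠀
⠀⠀⠀⠀⠒⠂⠴⠒⠂⠀⠀⠀⠀
⠀⠀⠀⠀⠒⣿⠒⠒⠂⠀⠀⠀⠀
⠀⠀⠀⠀⠀⠀⠀⠀⠀⠀⠀⠀⠀
⠀⠀⠀⠀⠀⠀⠀⠀⠀⠀⠀⠀⠀
⠀⠀⠀⠀⠀⠀⠀⠀⠀⠀⠀⠀⠀

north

⠿⠿⠿⠿⠿⠿⠿⠿⠿⠿⠿⠿⠿
⠿⠿⠿⠿⠿⠿⠿⠿⠿⠿⠿⠿⠿
⠀⠀⠀⠀⠀⠀⠀⠀⠀⠀⠀⠀⠀
⠀⠀⠀⠀⠀⠀⠀⠀⠀⠀⠀⠀⠀
⠀⠀⠀⠀⠒⠒⠂⠿⣿⠀⠀⠀⠀
⠀⠀⠀⠀⠴⠒⠂⠂⣿⠀⠀⠀⠀
⠀⠀⠀⠀⠒⠒⣾⠂⠿⠀⠀⠀⠀
⠀⠀⠀⠀⣿⠿⠒⣿⠒⠀⠀⠀⠀
⠀⠀⠀⠀⠒⠒⣿⣿⠒⠀⠀⠀⠀
⠀⠀⠀⠀⠒⠂⠴⠒⠂⠀⠀⠀⠀
⠀⠀⠀⠀⠒⣿⠒⠒⠂⠀⠀⠀⠀
⠀⠀⠀⠀⠀⠀⠀⠀⠀⠀⠀⠀⠀
⠀⠀⠀⠀⠀⠀⠀⠀⠀⠀⠀⠀⠀

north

⠿⠿⠿⠿⠿⠿⠿⠿⠿⠿⠿⠿⠿
⠿⠿⠿⠿⠿⠿⠿⠿⠿⠿⠿⠿⠿
⠿⠿⠿⠿⠿⠿⠿⠿⠿⠿⠿⠿⠿
⠀⠀⠀⠀⠀⠀⠀⠀⠀⠀⠀⠀⠀
⠀⠀⠀⠀⠒⠒⠴⠂⠂⠀⠀⠀⠀
⠀⠀⠀⠀⠒⠒⠂⠿⣿⠀⠀⠀⠀
⠀⠀⠀⠀⠴⠒⣾⠂⣿⠀⠀⠀⠀
⠀⠀⠀⠀⠒⠒⣿⠂⠿⠀⠀⠀⠀
⠀⠀⠀⠀⣿⠿⠒⣿⠒⠀⠀⠀⠀
⠀⠀⠀⠀⠒⠒⣿⣿⠒⠀⠀⠀⠀
⠀⠀⠀⠀⠒⠂⠴⠒⠂⠀⠀⠀⠀
⠀⠀⠀⠀⠒⣿⠒⠒⠂⠀⠀⠀⠀
⠀⠀⠀⠀⠀⠀⠀⠀⠀⠀⠀⠀⠀

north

⠿⠿⠿⠿⠿⠿⠿⠿⠿⠿⠿⠿⠿
⠿⠿⠿⠿⠿⠿⠿⠿⠿⠿⠿⠿⠿
⠿⠿⠿⠿⠿⠿⠿⠿⠿⠿⠿⠿⠿
⠿⠿⠿⠿⠿⠿⠿⠿⠿⠿⠿⠿⠿
⠀⠀⠀⠀⠒⠂⠂⠒⠴⠀⠀⠀⠀
⠀⠀⠀⠀⠒⠒⠴⠂⠂⠀⠀⠀⠀
⠀⠀⠀⠀⠒⠒⣾⠿⣿⠀⠀⠀⠀
⠀⠀⠀⠀⠴⠒⠂⠂⣿⠀⠀⠀⠀
⠀⠀⠀⠀⠒⠒⣿⠂⠿⠀⠀⠀⠀
⠀⠀⠀⠀⣿⠿⠒⣿⠒⠀⠀⠀⠀
⠀⠀⠀⠀⠒⠒⣿⣿⠒⠀⠀⠀⠀
⠀⠀⠀⠀⠒⠂⠴⠒⠂⠀⠀⠀⠀
⠀⠀⠀⠀⠒⣿⠒⠒⠂⠀⠀⠀⠀

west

⠿⠿⠿⠿⠿⠿⠿⠿⠿⠿⠿⠿⠿
⠿⠿⠿⠿⠿⠿⠿⠿⠿⠿⠿⠿⠿
⠿⠿⠿⠿⠿⠿⠿⠿⠿⠿⠿⠿⠿
⠿⠿⠿⠿⠿⠿⠿⠿⠿⠿⠿⠿⠿
⠀⠀⠀⠀⠿⠒⠂⠂⠒⠴⠀⠀⠀
⠀⠀⠀⠀⠿⠒⠒⠴⠂⠂⠀⠀⠀
⠀⠀⠀⠀⣿⠒⣾⠂⠿⣿⠀⠀⠀
⠀⠀⠀⠀⠒⠴⠒⠂⠂⣿⠀⠀⠀
⠀⠀⠀⠀⣿⠒⠒⣿⠂⠿⠀⠀⠀
⠀⠀⠀⠀⠀⣿⠿⠒⣿⠒⠀⠀⠀
⠀⠀⠀⠀⠀⠒⠒⣿⣿⠒⠀⠀⠀
⠀⠀⠀⠀⠀⠒⠂⠴⠒⠂⠀⠀⠀
⠀⠀⠀⠀⠀⠒⣿⠒⠒⠂⠀⠀⠀

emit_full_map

⠿⠒⠂⠂⠒⠴
⠿⠒⠒⠴⠂⠂
⣿⠒⣾⠂⠿⣿
⠒⠴⠒⠂⠂⣿
⣿⠒⠒⣿⠂⠿
⠀⣿⠿⠒⣿⠒
⠀⠒⠒⣿⣿⠒
⠀⠒⠂⠴⠒⠂
⠀⠒⣿⠒⠒⠂

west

⠿⠿⠿⠿⠿⠿⠿⠿⠿⠿⠿⠿⠿
⠿⠿⠿⠿⠿⠿⠿⠿⠿⠿⠿⠿⠿
⠿⠿⠿⠿⠿⠿⠿⠿⠿⠿⠿⠿⠿
⠿⠿⠿⠿⠿⠿⠿⠿⠿⠿⠿⠿⠿
⠀⠀⠀⠀⣿⠿⠒⠂⠂⠒⠴⠀⠀
⠀⠀⠀⠀⠂⠿⠒⠒⠴⠂⠂⠀⠀
⠀⠀⠀⠀⠒⣿⣾⠒⠂⠿⣿⠀⠀
⠀⠀⠀⠀⠒⠒⠴⠒⠂⠂⣿⠀⠀
⠀⠀⠀⠀⠒⣿⠒⠒⣿⠂⠿⠀⠀
⠀⠀⠀⠀⠀⠀⣿⠿⠒⣿⠒⠀⠀
⠀⠀⠀⠀⠀⠀⠒⠒⣿⣿⠒⠀⠀
⠀⠀⠀⠀⠀⠀⠒⠂⠴⠒⠂⠀⠀
⠀⠀⠀⠀⠀⠀⠒⣿⠒⠒⠂⠀⠀

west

⠿⠿⠿⠿⠿⠿⠿⠿⠿⠿⠿⠿⠿
⠿⠿⠿⠿⠿⠿⠿⠿⠿⠿⠿⠿⠿
⠿⠿⠿⠿⠿⠿⠿⠿⠿⠿⠿⠿⠿
⠿⠿⠿⠿⠿⠿⠿⠿⠿⠿⠿⠿⠿
⠀⠀⠀⠀⠒⣿⠿⠒⠂⠂⠒⠴⠀
⠀⠀⠀⠀⠂⠂⠿⠒⠒⠴⠂⠂⠀
⠀⠀⠀⠀⠂⠒⣾⠒⠒⠂⠿⣿⠀
⠀⠀⠀⠀⠂⠒⠒⠴⠒⠂⠂⣿⠀
⠀⠀⠀⠀⠒⠒⣿⠒⠒⣿⠂⠿⠀
⠀⠀⠀⠀⠀⠀⠀⣿⠿⠒⣿⠒⠀
⠀⠀⠀⠀⠀⠀⠀⠒⠒⣿⣿⠒⠀
⠀⠀⠀⠀⠀⠀⠀⠒⠂⠴⠒⠂⠀
⠀⠀⠀⠀⠀⠀⠀⠒⣿⠒⠒⠂⠀

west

⠿⠿⠿⠿⠿⠿⠿⠿⠿⠿⠿⠿⠿
⠿⠿⠿⠿⠿⠿⠿⠿⠿⠿⠿⠿⠿
⠿⠿⠿⠿⠿⠿⠿⠿⠿⠿⠿⠿⠿
⠿⠿⠿⠿⠿⠿⠿⠿⠿⠿⠿⠿⠿
⠀⠀⠀⠀⠒⠒⣿⠿⠒⠂⠂⠒⠴
⠀⠀⠀⠀⣿⠂⠂⠿⠒⠒⠴⠂⠂
⠀⠀⠀⠀⣿⠂⣾⣿⠒⠒⠂⠿⣿
⠀⠀⠀⠀⠒⠂⠒⠒⠴⠒⠂⠂⣿
⠀⠀⠀⠀⣿⠒⠒⣿⠒⠒⣿⠂⠿
⠀⠀⠀⠀⠀⠀⠀⠀⣿⠿⠒⣿⠒
⠀⠀⠀⠀⠀⠀⠀⠀⠒⠒⣿⣿⠒
⠀⠀⠀⠀⠀⠀⠀⠀⠒⠂⠴⠒⠂
⠀⠀⠀⠀⠀⠀⠀⠀⠒⣿⠒⠒⠂

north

⠿⠿⠿⠿⠿⠿⠿⠿⠿⠿⠿⠿⠿
⠿⠿⠿⠿⠿⠿⠿⠿⠿⠿⠿⠿⠿
⠿⠿⠿⠿⠿⠿⠿⠿⠿⠿⠿⠿⠿
⠿⠿⠿⠿⠿⠿⠿⠿⠿⠿⠿⠿⠿
⠿⠿⠿⠿⠿⠿⠿⠿⠿⠿⠿⠿⠿
⠀⠀⠀⠀⠒⠒⣿⠿⠒⠂⠂⠒⠴
⠀⠀⠀⠀⣿⠂⣾⠿⠒⠒⠴⠂⠂
⠀⠀⠀⠀⣿⠂⠒⣿⠒⠒⠂⠿⣿
⠀⠀⠀⠀⠒⠂⠒⠒⠴⠒⠂⠂⣿
⠀⠀⠀⠀⣿⠒⠒⣿⠒⠒⣿⠂⠿
⠀⠀⠀⠀⠀⠀⠀⠀⣿⠿⠒⣿⠒
⠀⠀⠀⠀⠀⠀⠀⠀⠒⠒⣿⣿⠒
⠀⠀⠀⠀⠀⠀⠀⠀⠒⠂⠴⠒⠂

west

⠿⠿⠿⠿⠿⠿⠿⠿⠿⠿⠿⠿⠿
⠿⠿⠿⠿⠿⠿⠿⠿⠿⠿⠿⠿⠿
⠿⠿⠿⠿⠿⠿⠿⠿⠿⠿⠿⠿⠿
⠿⠿⠿⠿⠿⠿⠿⠿⠿⠿⠿⠿⠿
⠿⠿⠿⠿⠿⠿⠿⠿⠿⠿⠿⠿⠿
⠿⠀⠀⠀⠂⠒⠒⣿⠿⠒⠂⠂⠒
⠿⠀⠀⠀⠒⣿⣾⠂⠿⠒⠒⠴⠂
⠿⠀⠀⠀⠂⣿⠂⠒⣿⠒⠒⠂⠿
⠿⠀⠀⠀⠒⠒⠂⠒⠒⠴⠒⠂⠂
⠿⠀⠀⠀⠀⣿⠒⠒⣿⠒⠒⣿⠂
⠿⠀⠀⠀⠀⠀⠀⠀⠀⣿⠿⠒⣿
⠿⠀⠀⠀⠀⠀⠀⠀⠀⠒⠒⣿⣿
⠿⠀⠀⠀⠀⠀⠀⠀⠀⠒⠂⠴⠒

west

⠿⠿⠿⠿⠿⠿⠿⠿⠿⠿⠿⠿⠿
⠿⠿⠿⠿⠿⠿⠿⠿⠿⠿⠿⠿⠿
⠿⠿⠿⠿⠿⠿⠿⠿⠿⠿⠿⠿⠿
⠿⠿⠿⠿⠿⠿⠿⠿⠿⠿⠿⠿⠿
⠿⠿⠿⠿⠿⠿⠿⠿⠿⠿⠿⠿⠿
⠿⠿⠀⠀⠴⠂⠒⠒⣿⠿⠒⠂⠂
⠿⠿⠀⠀⣿⠒⣾⠂⠂⠿⠒⠒⠴
⠿⠿⠀⠀⠒⠂⣿⠂⠒⣿⠒⠒⠂
⠿⠿⠀⠀⠒⠒⠒⠂⠒⠒⠴⠒⠂
⠿⠿⠀⠀⠀⠀⣿⠒⠒⣿⠒⠒⣿
⠿⠿⠀⠀⠀⠀⠀⠀⠀⠀⣿⠿⠒
⠿⠿⠀⠀⠀⠀⠀⠀⠀⠀⠒⠒⣿
⠿⠿⠀⠀⠀⠀⠀⠀⠀⠀⠒⠂⠴

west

⠿⠿⠿⠿⠿⠿⠿⠿⠿⠿⠿⠿⠿
⠿⠿⠿⠿⠿⠿⠿⠿⠿⠿⠿⠿⠿
⠿⠿⠿⠿⠿⠿⠿⠿⠿⠿⠿⠿⠿
⠿⠿⠿⠿⠿⠿⠿⠿⠿⠿⠿⠿⠿
⠿⠿⠿⠿⠿⠿⠿⠿⠿⠿⠿⠿⠿
⠿⠿⠿⠀⠒⠴⠂⠒⠒⣿⠿⠒⠂
⠿⠿⠿⠀⠒⣿⣾⣿⠂⠂⠿⠒⠒
⠿⠿⠿⠀⣿⠒⠂⣿⠂⠒⣿⠒⠒
⠿⠿⠿⠀⠂⠒⠒⠒⠂⠒⠒⠴⠒
⠿⠿⠿⠀⠀⠀⠀⣿⠒⠒⣿⠒⠒
⠿⠿⠿⠀⠀⠀⠀⠀⠀⠀⠀⣿⠿
⠿⠿⠿⠀⠀⠀⠀⠀⠀⠀⠀⠒⠒
⠿⠿⠿⠀⠀⠀⠀⠀⠀⠀⠀⠒⠂

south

⠿⠿⠿⠿⠿⠿⠿⠿⠿⠿⠿⠿⠿
⠿⠿⠿⠿⠿⠿⠿⠿⠿⠿⠿⠿⠿
⠿⠿⠿⠿⠿⠿⠿⠿⠿⠿⠿⠿⠿
⠿⠿⠿⠿⠿⠿⠿⠿⠿⠿⠿⠿⠿
⠿⠿⠿⠀⠒⠴⠂⠒⠒⣿⠿⠒⠂
⠿⠿⠿⠀⠒⣿⠒⣿⠂⠂⠿⠒⠒
⠿⠿⠿⠀⣿⠒⣾⣿⠂⠒⣿⠒⠒
⠿⠿⠿⠀⠂⠒⠒⠒⠂⠒⠒⠴⠒
⠿⠿⠿⠀⠂⣿⠒⣿⠒⠒⣿⠒⠒
⠿⠿⠿⠀⠀⠀⠀⠀⠀⠀⠀⣿⠿
⠿⠿⠿⠀⠀⠀⠀⠀⠀⠀⠀⠒⠒
⠿⠿⠿⠀⠀⠀⠀⠀⠀⠀⠀⠒⠂
⠿⠿⠿⠀⠀⠀⠀⠀⠀⠀⠀⠒⣿

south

⠿⠿⠿⠿⠿⠿⠿⠿⠿⠿⠿⠿⠿
⠿⠿⠿⠿⠿⠿⠿⠿⠿⠿⠿⠿⠿
⠿⠿⠿⠿⠿⠿⠿⠿⠿⠿⠿⠿⠿
⠿⠿⠿⠀⠒⠴⠂⠒⠒⣿⠿⠒⠂
⠿⠿⠿⠀⠒⣿⠒⣿⠂⠂⠿⠒⠒
⠿⠿⠿⠀⣿⠒⠂⣿⠂⠒⣿⠒⠒
⠿⠿⠿⠀⠂⠒⣾⠒⠂⠒⠒⠴⠒
⠿⠿⠿⠀⠂⣿⠒⣿⠒⠒⣿⠒⠒
⠿⠿⠿⠀⠒⠂⠒⠒⠒⠀⠀⣿⠿
⠿⠿⠿⠀⠀⠀⠀⠀⠀⠀⠀⠒⠒
⠿⠿⠿⠀⠀⠀⠀⠀⠀⠀⠀⠒⠂
⠿⠿⠿⠀⠀⠀⠀⠀⠀⠀⠀⠒⣿
⠿⠿⠿⠀⠀⠀⠀⠀⠀⠀⠀⠀⠀

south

⠿⠿⠿⠿⠿⠿⠿⠿⠿⠿⠿⠿⠿
⠿⠿⠿⠿⠿⠿⠿⠿⠿⠿⠿⠿⠿
⠿⠿⠿⠀⠒⠴⠂⠒⠒⣿⠿⠒⠂
⠿⠿⠿⠀⠒⣿⠒⣿⠂⠂⠿⠒⠒
⠿⠿⠿⠀⣿⠒⠂⣿⠂⠒⣿⠒⠒
⠿⠿⠿⠀⠂⠒⠒⠒⠂⠒⠒⠴⠒
⠿⠿⠿⠀⠂⣿⣾⣿⠒⠒⣿⠒⠒
⠿⠿⠿⠀⠒⠂⠒⠒⠒⠀⠀⣿⠿
⠿⠿⠿⠀⠂⣿⠒⠴⠒⠀⠀⠒⠒
⠿⠿⠿⠀⠀⠀⠀⠀⠀⠀⠀⠒⠂
⠿⠿⠿⠀⠀⠀⠀⠀⠀⠀⠀⠒⣿
⠿⠿⠿⠀⠀⠀⠀⠀⠀⠀⠀⠀⠀
⠿⠿⠿⠀⠀⠀⠀⠀⠀⠀⠀⠀⠀

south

⠿⠿⠿⠿⠿⠿⠿⠿⠿⠿⠿⠿⠿
⠿⠿⠿⠀⠒⠴⠂⠒⠒⣿⠿⠒⠂
⠿⠿⠿⠀⠒⣿⠒⣿⠂⠂⠿⠒⠒
⠿⠿⠿⠀⣿⠒⠂⣿⠂⠒⣿⠒⠒
⠿⠿⠿⠀⠂⠒⠒⠒⠂⠒⠒⠴⠒
⠿⠿⠿⠀⠂⣿⠒⣿⠒⠒⣿⠒⠒
⠿⠿⠿⠀⠒⠂⣾⠒⠒⠀⠀⣿⠿
⠿⠿⠿⠀⠂⣿⠒⠴⠒⠀⠀⠒⠒
⠿⠿⠿⠀⠿⠒⠒⠴⠴⠀⠀⠒⠂
⠿⠿⠿⠀⠀⠀⠀⠀⠀⠀⠀⠒⣿
⠿⠿⠿⠀⠀⠀⠀⠀⠀⠀⠀⠀⠀
⠿⠿⠿⠀⠀⠀⠀⠀⠀⠀⠀⠀⠀
⠿⠿⠿⠀⠀⠀⠀⠀⠀⠀⠀⠀⠀

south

⠿⠿⠿⠀⠒⠴⠂⠒⠒⣿⠿⠒⠂
⠿⠿⠿⠀⠒⣿⠒⣿⠂⠂⠿⠒⠒
⠿⠿⠿⠀⣿⠒⠂⣿⠂⠒⣿⠒⠒
⠿⠿⠿⠀⠂⠒⠒⠒⠂⠒⠒⠴⠒
⠿⠿⠿⠀⠂⣿⠒⣿⠒⠒⣿⠒⠒
⠿⠿⠿⠀⠒⠂⠒⠒⠒⠀⠀⣿⠿
⠿⠿⠿⠀⠂⣿⣾⠴⠒⠀⠀⠒⠒
⠿⠿⠿⠀⠿⠒⠒⠴⠴⠀⠀⠒⠂
⠿⠿⠿⠀⠒⣿⣿⠒⣿⠀⠀⠒⣿
⠿⠿⠿⠀⠀⠀⠀⠀⠀⠀⠀⠀⠀
⠿⠿⠿⠀⠀⠀⠀⠀⠀⠀⠀⠀⠀
⠿⠿⠿⠀⠀⠀⠀⠀⠀⠀⠀⠀⠀
⠿⠿⠿⠀⠀⠀⠀⠀⠀⠀⠀⠀⠀

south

⠿⠿⠿⠀⠒⣿⠒⣿⠂⠂⠿⠒⠒
⠿⠿⠿⠀⣿⠒⠂⣿⠂⠒⣿⠒⠒
⠿⠿⠿⠀⠂⠒⠒⠒⠂⠒⠒⠴⠒
⠿⠿⠿⠀⠂⣿⠒⣿⠒⠒⣿⠒⠒
⠿⠿⠿⠀⠒⠂⠒⠒⠒⠀⠀⣿⠿
⠿⠿⠿⠀⠂⣿⠒⠴⠒⠀⠀⠒⠒
⠿⠿⠿⠀⠿⠒⣾⠴⠴⠀⠀⠒⠂
⠿⠿⠿⠀⠒⣿⣿⠒⣿⠀⠀⠒⣿
⠿⠿⠿⠀⠒⠒⣿⠒⠒⠀⠀⠀⠀
⠿⠿⠿⠀⠀⠀⠀⠀⠀⠀⠀⠀⠀
⠿⠿⠿⠀⠀⠀⠀⠀⠀⠀⠀⠀⠀
⠿⠿⠿⠀⠀⠀⠀⠀⠀⠀⠀⠀⠀
⠿⠿⠿⠀⠀⠀⠀⠀⠀⠀⠀⠀⠀

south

⠿⠿⠿⠀⣿⠒⠂⣿⠂⠒⣿⠒⠒
⠿⠿⠿⠀⠂⠒⠒⠒⠂⠒⠒⠴⠒
⠿⠿⠿⠀⠂⣿⠒⣿⠒⠒⣿⠒⠒
⠿⠿⠿⠀⠒⠂⠒⠒⠒⠀⠀⣿⠿
⠿⠿⠿⠀⠂⣿⠒⠴⠒⠀⠀⠒⠒
⠿⠿⠿⠀⠿⠒⠒⠴⠴⠀⠀⠒⠂
⠿⠿⠿⠀⠒⣿⣾⠒⣿⠀⠀⠒⣿
⠿⠿⠿⠀⠒⠒⣿⠒⠒⠀⠀⠀⠀
⠿⠿⠿⠀⠒⣿⠂⠴⣿⠀⠀⠀⠀
⠿⠿⠿⠀⠀⠀⠀⠀⠀⠀⠀⠀⠀
⠿⠿⠿⠀⠀⠀⠀⠀⠀⠀⠀⠀⠀
⠿⠿⠿⠀⠀⠀⠀⠀⠀⠀⠀⠀⠀
⠿⠿⠿⠀⠀⠀⠀⠀⠀⠀⠀⠀⠀

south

⠿⠿⠿⠀⠂⠒⠒⠒⠂⠒⠒⠴⠒
⠿⠿⠿⠀⠂⣿⠒⣿⠒⠒⣿⠒⠒
⠿⠿⠿⠀⠒⠂⠒⠒⠒⠀⠀⣿⠿
⠿⠿⠿⠀⠂⣿⠒⠴⠒⠀⠀⠒⠒
⠿⠿⠿⠀⠿⠒⠒⠴⠴⠀⠀⠒⠂
⠿⠿⠿⠀⠒⣿⣿⠒⣿⠀⠀⠒⣿
⠿⠿⠿⠀⠒⠒⣾⠒⠒⠀⠀⠀⠀
⠿⠿⠿⠀⠒⣿⠂⠴⣿⠀⠀⠀⠀
⠿⠿⠿⠀⠒⠂⠴⠒⠒⠀⠀⠀⠀
⠿⠿⠿⠀⠀⠀⠀⠀⠀⠀⠀⠀⠀
⠿⠿⠿⠀⠀⠀⠀⠀⠀⠀⠀⠀⠀
⠿⠿⠿⠀⠀⠀⠀⠀⠀⠀⠀⠀⠀
⠿⠿⠿⠀⠀⠀⠀⠀⠀⠀⠀⠀⠀

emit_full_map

⠒⠴⠂⠒⠒⣿⠿⠒⠂⠂⠒⠴
⠒⣿⠒⣿⠂⠂⠿⠒⠒⠴⠂⠂
⣿⠒⠂⣿⠂⠒⣿⠒⠒⠂⠿⣿
⠂⠒⠒⠒⠂⠒⠒⠴⠒⠂⠂⣿
⠂⣿⠒⣿⠒⠒⣿⠒⠒⣿⠂⠿
⠒⠂⠒⠒⠒⠀⠀⣿⠿⠒⣿⠒
⠂⣿⠒⠴⠒⠀⠀⠒⠒⣿⣿⠒
⠿⠒⠒⠴⠴⠀⠀⠒⠂⠴⠒⠂
⠒⣿⣿⠒⣿⠀⠀⠒⣿⠒⠒⠂
⠒⠒⣾⠒⠒⠀⠀⠀⠀⠀⠀⠀
⠒⣿⠂⠴⣿⠀⠀⠀⠀⠀⠀⠀
⠒⠂⠴⠒⠒⠀⠀⠀⠀⠀⠀⠀


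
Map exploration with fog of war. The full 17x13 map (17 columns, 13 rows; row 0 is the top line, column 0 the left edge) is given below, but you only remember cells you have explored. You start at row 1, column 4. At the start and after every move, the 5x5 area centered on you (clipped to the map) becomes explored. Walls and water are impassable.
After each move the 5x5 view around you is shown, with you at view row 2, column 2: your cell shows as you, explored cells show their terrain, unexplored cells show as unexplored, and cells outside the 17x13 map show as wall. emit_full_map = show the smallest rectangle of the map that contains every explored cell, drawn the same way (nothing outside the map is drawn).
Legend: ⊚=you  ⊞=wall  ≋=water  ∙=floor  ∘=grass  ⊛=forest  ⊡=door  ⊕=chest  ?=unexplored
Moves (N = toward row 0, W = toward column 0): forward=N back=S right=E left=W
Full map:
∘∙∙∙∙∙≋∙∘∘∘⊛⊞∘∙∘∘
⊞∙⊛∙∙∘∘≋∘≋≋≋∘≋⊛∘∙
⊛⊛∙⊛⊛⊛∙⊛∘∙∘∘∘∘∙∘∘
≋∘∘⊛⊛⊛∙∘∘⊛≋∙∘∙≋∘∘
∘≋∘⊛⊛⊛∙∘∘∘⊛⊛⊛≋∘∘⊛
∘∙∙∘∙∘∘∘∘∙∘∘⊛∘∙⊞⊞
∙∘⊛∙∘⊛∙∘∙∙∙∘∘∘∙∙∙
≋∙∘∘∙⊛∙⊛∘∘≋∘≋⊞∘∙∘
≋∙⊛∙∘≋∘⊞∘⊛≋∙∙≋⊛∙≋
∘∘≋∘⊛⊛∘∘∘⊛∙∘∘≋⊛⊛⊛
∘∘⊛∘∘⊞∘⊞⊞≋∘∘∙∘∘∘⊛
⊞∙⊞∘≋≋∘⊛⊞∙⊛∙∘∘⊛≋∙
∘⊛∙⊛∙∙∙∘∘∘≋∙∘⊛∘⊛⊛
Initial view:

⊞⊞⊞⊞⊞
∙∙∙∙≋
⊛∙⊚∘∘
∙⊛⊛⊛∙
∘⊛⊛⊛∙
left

⊞⊞⊞⊞⊞
∙∙∙∙∙
∙⊛⊚∙∘
⊛∙⊛⊛⊛
∘∘⊛⊛⊛

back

∙∙∙∙∙
∙⊛∙∙∘
⊛∙⊚⊛⊛
∘∘⊛⊛⊛
≋∘⊛⊛⊛

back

∙⊛∙∙∘
⊛∙⊛⊛⊛
∘∘⊚⊛⊛
≋∘⊛⊛⊛
∙∙∘∙∘

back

⊛∙⊛⊛⊛
∘∘⊛⊛⊛
≋∘⊚⊛⊛
∙∙∘∙∘
∘⊛∙∘⊛

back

∘∘⊛⊛⊛
≋∘⊛⊛⊛
∙∙⊚∙∘
∘⊛∙∘⊛
∙∘∘∙⊛

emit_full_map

∙∙∙∙∙≋
∙⊛∙∙∘∘
⊛∙⊛⊛⊛∙
∘∘⊛⊛⊛∙
≋∘⊛⊛⊛?
∙∙⊚∙∘?
∘⊛∙∘⊛?
∙∘∘∙⊛?

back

≋∘⊛⊛⊛
∙∙∘∙∘
∘⊛⊚∘⊛
∙∘∘∙⊛
∙⊛∙∘≋

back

∙∙∘∙∘
∘⊛∙∘⊛
∙∘⊚∙⊛
∙⊛∙∘≋
∘≋∘⊛⊛

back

∘⊛∙∘⊛
∙∘∘∙⊛
∙⊛⊚∘≋
∘≋∘⊛⊛
∘⊛∘∘⊞

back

∙∘∘∙⊛
∙⊛∙∘≋
∘≋⊚⊛⊛
∘⊛∘∘⊞
∙⊞∘≋≋

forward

∘⊛∙∘⊛
∙∘∘∙⊛
∙⊛⊚∘≋
∘≋∘⊛⊛
∘⊛∘∘⊞

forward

∙∙∘∙∘
∘⊛∙∘⊛
∙∘⊚∙⊛
∙⊛∙∘≋
∘≋∘⊛⊛

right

∙∘∙∘∘
⊛∙∘⊛∙
∘∘⊚⊛∙
⊛∙∘≋∘
≋∘⊛⊛∘


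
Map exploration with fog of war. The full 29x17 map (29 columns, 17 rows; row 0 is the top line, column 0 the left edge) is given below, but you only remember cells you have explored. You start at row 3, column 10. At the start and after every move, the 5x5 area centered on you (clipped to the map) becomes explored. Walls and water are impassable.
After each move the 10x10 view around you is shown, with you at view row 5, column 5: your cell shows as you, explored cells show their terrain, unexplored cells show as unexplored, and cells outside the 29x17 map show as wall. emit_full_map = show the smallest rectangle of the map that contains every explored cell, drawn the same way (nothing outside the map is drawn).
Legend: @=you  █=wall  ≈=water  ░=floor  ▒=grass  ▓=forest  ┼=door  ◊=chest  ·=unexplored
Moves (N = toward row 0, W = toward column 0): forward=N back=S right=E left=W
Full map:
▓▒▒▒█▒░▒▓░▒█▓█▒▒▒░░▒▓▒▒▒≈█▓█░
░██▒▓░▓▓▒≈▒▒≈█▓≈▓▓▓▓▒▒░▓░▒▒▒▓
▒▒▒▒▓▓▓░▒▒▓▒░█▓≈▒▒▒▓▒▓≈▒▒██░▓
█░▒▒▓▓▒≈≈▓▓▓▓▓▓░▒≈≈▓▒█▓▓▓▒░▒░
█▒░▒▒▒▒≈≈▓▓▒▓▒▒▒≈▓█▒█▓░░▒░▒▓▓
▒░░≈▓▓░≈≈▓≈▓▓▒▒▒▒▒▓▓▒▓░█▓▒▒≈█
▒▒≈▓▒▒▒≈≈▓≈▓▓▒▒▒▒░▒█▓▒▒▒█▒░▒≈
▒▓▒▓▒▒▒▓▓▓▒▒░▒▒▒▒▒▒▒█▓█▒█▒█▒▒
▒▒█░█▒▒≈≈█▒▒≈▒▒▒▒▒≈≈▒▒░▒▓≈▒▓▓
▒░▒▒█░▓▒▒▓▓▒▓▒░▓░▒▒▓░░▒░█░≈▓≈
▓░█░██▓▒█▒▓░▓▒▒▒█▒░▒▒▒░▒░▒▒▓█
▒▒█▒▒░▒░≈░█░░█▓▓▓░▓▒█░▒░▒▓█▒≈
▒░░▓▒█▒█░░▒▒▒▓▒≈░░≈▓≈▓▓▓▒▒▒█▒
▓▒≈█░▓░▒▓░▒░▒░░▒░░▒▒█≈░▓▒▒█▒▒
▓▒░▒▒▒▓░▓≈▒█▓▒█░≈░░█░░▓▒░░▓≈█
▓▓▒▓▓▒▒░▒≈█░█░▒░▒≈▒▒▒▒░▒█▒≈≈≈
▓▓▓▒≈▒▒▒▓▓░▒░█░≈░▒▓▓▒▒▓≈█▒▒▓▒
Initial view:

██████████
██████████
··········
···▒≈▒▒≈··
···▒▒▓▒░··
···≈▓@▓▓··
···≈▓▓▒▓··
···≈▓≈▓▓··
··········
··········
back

██████████
··········
···▒≈▒▒≈··
···▒▒▓▒░··
···≈▓▓▓▓··
···≈▓@▒▓··
···≈▓≈▓▓··
···≈▓≈▓▓··
··········
··········

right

██████████
··········
··▒≈▒▒≈···
··▒▒▓▒░█··
··≈▓▓▓▓▓··
··≈▓▓@▓▒··
··≈▓≈▓▓▒··
··≈▓≈▓▓▒··
··········
··········

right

██████████
··········
·▒≈▒▒≈····
·▒▒▓▒░█▓··
·≈▓▓▓▓▓▓··
·≈▓▓▒@▒▒··
·≈▓≈▓▓▒▒··
·≈▓≈▓▓▒▒··
··········
··········

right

██████████
··········
▒≈▒▒≈·····
▒▒▓▒░█▓≈··
≈▓▓▓▓▓▓░··
≈▓▓▒▓@▒▒··
≈▓≈▓▓▒▒▒··
≈▓≈▓▓▒▒▒··
··········
··········

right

██████████
··········
≈▒▒≈······
▒▓▒░█▓≈▒··
▓▓▓▓▓▓░▒··
▓▓▒▓▒@▒≈··
▓≈▓▓▒▒▒▒··
▓≈▓▓▒▒▒▒··
··········
··········

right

██████████
··········
▒▒≈·······
▓▒░█▓≈▒▒··
▓▓▓▓▓░▒≈··
▓▒▓▒▒@≈▓··
≈▓▓▒▒▒▒▒··
≈▓▓▒▒▒▒░··
··········
··········

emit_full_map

▒≈▒▒≈·····
▒▒▓▒░█▓≈▒▒
≈▓▓▓▓▓▓░▒≈
≈▓▓▒▓▒▒@≈▓
≈▓≈▓▓▒▒▒▒▒
≈▓≈▓▓▒▒▒▒░

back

··········
▒▒≈·······
▓▒░█▓≈▒▒··
▓▓▓▓▓░▒≈··
▓▒▓▒▒▒≈▓··
≈▓▓▒▒@▒▒··
≈▓▓▒▒▒▒░··
···▒▒▒▒▒··
··········
··········

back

▒▒≈·······
▓▒░█▓≈▒▒··
▓▓▓▓▓░▒≈··
▓▒▓▒▒▒≈▓··
≈▓▓▒▒▒▒▒··
≈▓▓▒▒@▒░··
···▒▒▒▒▒··
···▒▒▒▒▒··
··········
··········

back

▓▒░█▓≈▒▒··
▓▓▓▓▓░▒≈··
▓▒▓▒▒▒≈▓··
≈▓▓▒▒▒▒▒··
≈▓▓▒▒▒▒░··
···▒▒@▒▒··
···▒▒▒▒▒··
···▒░▓░▒··
··········
··········

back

▓▓▓▓▓░▒≈··
▓▒▓▒▒▒≈▓··
≈▓▓▒▒▒▒▒··
≈▓▓▒▒▒▒░··
···▒▒▒▒▒··
···▒▒@▒▒··
···▒░▓░▒··
···▒▒▒█▒··
··········
··········

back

▓▒▓▒▒▒≈▓··
≈▓▓▒▒▒▒▒··
≈▓▓▒▒▒▒░··
···▒▒▒▒▒··
···▒▒▒▒▒··
···▒░@░▒··
···▒▒▒█▒··
···█▓▓▓░··
··········
··········

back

≈▓▓▒▒▒▒▒··
≈▓▓▒▒▒▒░··
···▒▒▒▒▒··
···▒▒▒▒▒··
···▒░▓░▒··
···▒▒@█▒··
···█▓▓▓░··
···▓▒≈░░··
··········
··········

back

≈▓▓▒▒▒▒░··
···▒▒▒▒▒··
···▒▒▒▒▒··
···▒░▓░▒··
···▒▒▒█▒··
···█▓@▓░··
···▓▒≈░░··
···░░▒░░··
··········
··········

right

▓▓▒▒▒▒░···
··▒▒▒▒▒···
··▒▒▒▒▒···
··▒░▓░▒▒··
··▒▒▒█▒░··
··█▓▓@░▓··
··▓▒≈░░≈··
··░░▒░░▒··
··········
··········

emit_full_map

▒≈▒▒≈······
▒▒▓▒░█▓≈▒▒·
≈▓▓▓▓▓▓░▒≈·
≈▓▓▒▓▒▒▒≈▓·
≈▓≈▓▓▒▒▒▒▒·
≈▓≈▓▓▒▒▒▒░·
·····▒▒▒▒▒·
·····▒▒▒▒▒·
·····▒░▓░▒▒
·····▒▒▒█▒░
·····█▓▓@░▓
·····▓▒≈░░≈
·····░░▒░░▒

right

▓▒▒▒▒░····
·▒▒▒▒▒····
·▒▒▒▒▒····
·▒░▓░▒▒▓··
·▒▒▒█▒░▒··
·█▓▓▓@▓▒··
·▓▒≈░░≈▓··
·░░▒░░▒▒··
··········
··········

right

▒▒▒▒░·····
▒▒▒▒▒·····
▒▒▒▒▒·····
▒░▓░▒▒▓░··
▒▒▒█▒░▒▒··
█▓▓▓░@▒█··
▓▒≈░░≈▓≈··
░░▒░░▒▒█··
··········
··········

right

▒▒▒░······
▒▒▒▒······
▒▒▒▒······
░▓░▒▒▓░░··
▒▒█▒░▒▒▒··
▓▓▓░▓@█░··
▒≈░░≈▓≈▓··
░▒░░▒▒█≈··
··········
··········

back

▒▒▒▒······
▒▒▒▒······
░▓░▒▒▓░░··
▒▒█▒░▒▒▒··
▓▓▓░▓▒█░··
▒≈░░≈@≈▓··
░▒░░▒▒█≈··
···░░█░░··
··········
··········

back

▒▒▒▒······
░▓░▒▒▓░░··
▒▒█▒░▒▒▒··
▓▓▓░▓▒█░··
▒≈░░≈▓≈▓··
░▒░░▒@█≈··
···░░█░░··
···≈▒▒▒▒··
··········
██████████

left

▒▒▒▒▒·····
▒░▓░▒▒▓░░·
▒▒▒█▒░▒▒▒·
█▓▓▓░▓▒█░·
▓▒≈░░≈▓≈▓·
░░▒░░@▒█≈·
···≈░░█░░·
···▒≈▒▒▒▒·
··········
██████████

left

·▒▒▒▒▒····
·▒░▓░▒▒▓░░
·▒▒▒█▒░▒▒▒
·█▓▓▓░▓▒█░
·▓▒≈░░≈▓≈▓
·░░▒░@▒▒█≈
···░≈░░█░░
···░▒≈▒▒▒▒
··········
██████████

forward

·▒▒▒▒▒····
·▒▒▒▒▒····
·▒░▓░▒▒▓░░
·▒▒▒█▒░▒▒▒
·█▓▓▓░▓▒█░
·▓▒≈░@≈▓≈▓
·░░▒░░▒▒█≈
···░≈░░█░░
···░▒≈▒▒▒▒
··········

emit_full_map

▒≈▒▒≈·········
▒▒▓▒░█▓≈▒▒····
≈▓▓▓▓▓▓░▒≈····
≈▓▓▒▓▒▒▒≈▓····
≈▓≈▓▓▒▒▒▒▒····
≈▓≈▓▓▒▒▒▒░····
·····▒▒▒▒▒····
·····▒▒▒▒▒····
·····▒░▓░▒▒▓░░
·····▒▒▒█▒░▒▒▒
·····█▓▓▓░▓▒█░
·····▓▒≈░@≈▓≈▓
·····░░▒░░▒▒█≈
·······░≈░░█░░
·······░▒≈▒▒▒▒

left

··▒▒▒▒▒···
··▒▒▒▒▒···
··▒░▓░▒▒▓░
··▒▒▒█▒░▒▒
··█▓▓▓░▓▒█
··▓▒≈@░≈▓≈
··░░▒░░▒▒█
···█░≈░░█░
····░▒≈▒▒▒
··········

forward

▓▓▒▒▒▒░···
··▒▒▒▒▒···
··▒▒▒▒▒···
··▒░▓░▒▒▓░
··▒▒▒█▒░▒▒
··█▓▓@░▓▒█
··▓▒≈░░≈▓≈
··░░▒░░▒▒█
···█░≈░░█░
····░▒≈▒▒▒

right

▓▒▒▒▒░····
·▒▒▒▒▒····
·▒▒▒▒▒····
·▒░▓░▒▒▓░░
·▒▒▒█▒░▒▒▒
·█▓▓▓@▓▒█░
·▓▒≈░░≈▓≈▓
·░░▒░░▒▒█≈
··█░≈░░█░░
···░▒≈▒▒▒▒

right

▒▒▒▒░·····
▒▒▒▒▒·····
▒▒▒▒▒·····
▒░▓░▒▒▓░░·
▒▒▒█▒░▒▒▒·
█▓▓▓░@▒█░·
▓▒≈░░≈▓≈▓·
░░▒░░▒▒█≈·
·█░≈░░█░░·
··░▒≈▒▒▒▒·

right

▒▒▒░······
▒▒▒▒······
▒▒▒▒······
░▓░▒▒▓░░··
▒▒█▒░▒▒▒··
▓▓▓░▓@█░··
▒≈░░≈▓≈▓··
░▒░░▒▒█≈··
█░≈░░█░░··
·░▒≈▒▒▒▒··

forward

▒▒▒▒······
▒▒▒░······
▒▒▒▒······
▒▒▒▒≈≈▒▒··
░▓░▒▒▓░░··
▒▒█▒░@▒▒··
▓▓▓░▓▒█░··
▒≈░░≈▓≈▓··
░▒░░▒▒█≈··
█░≈░░█░░··

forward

▒▒≈▓······
▒▒▒▒······
▒▒▒░······
▒▒▒▒▒▒█▓··
▒▒▒▒≈≈▒▒··
░▓░▒▒@░░··
▒▒█▒░▒▒▒··
▓▓▓░▓▒█░··
▒≈░░≈▓≈▓··
░▒░░▒▒█≈··

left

▒▒▒≈▓·····
▒▒▒▒▒·····
▒▒▒▒░·····
▒▒▒▒▒▒▒█▓·
▒▒▒▒▒≈≈▒▒·
▒░▓░▒@▓░░·
▒▒▒█▒░▒▒▒·
█▓▓▓░▓▒█░·
▓▒≈░░≈▓≈▓·
░░▒░░▒▒█≈·

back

▒▒▒▒▒·····
▒▒▒▒░·····
▒▒▒▒▒▒▒█▓·
▒▒▒▒▒≈≈▒▒·
▒░▓░▒▒▓░░·
▒▒▒█▒@▒▒▒·
█▓▓▓░▓▒█░·
▓▒≈░░≈▓≈▓·
░░▒░░▒▒█≈·
·█░≈░░█░░·

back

▒▒▒▒░·····
▒▒▒▒▒▒▒█▓·
▒▒▒▒▒≈≈▒▒·
▒░▓░▒▒▓░░·
▒▒▒█▒░▒▒▒·
█▓▓▓░@▒█░·
▓▒≈░░≈▓≈▓·
░░▒░░▒▒█≈·
·█░≈░░█░░·
··░▒≈▒▒▒▒·

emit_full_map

▒≈▒▒≈·········
▒▒▓▒░█▓≈▒▒····
≈▓▓▓▓▓▓░▒≈····
≈▓▓▒▓▒▒▒≈▓····
≈▓≈▓▓▒▒▒▒▒····
≈▓≈▓▓▒▒▒▒░····
·····▒▒▒▒▒▒▒█▓
·····▒▒▒▒▒≈≈▒▒
·····▒░▓░▒▒▓░░
·····▒▒▒█▒░▒▒▒
·····█▓▓▓░@▒█░
·····▓▒≈░░≈▓≈▓
·····░░▒░░▒▒█≈
······█░≈░░█░░
·······░▒≈▒▒▒▒

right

▒▒▒░······
▒▒▒▒▒▒█▓··
▒▒▒▒≈≈▒▒··
░▓░▒▒▓░░··
▒▒█▒░▒▒▒··
▓▓▓░▓@█░··
▒≈░░≈▓≈▓··
░▒░░▒▒█≈··
█░≈░░█░░··
·░▒≈▒▒▒▒··

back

▒▒▒▒▒▒█▓··
▒▒▒▒≈≈▒▒··
░▓░▒▒▓░░··
▒▒█▒░▒▒▒··
▓▓▓░▓▒█░··
▒≈░░≈@≈▓··
░▒░░▒▒█≈··
█░≈░░█░░··
·░▒≈▒▒▒▒··
··········

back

▒▒▒▒≈≈▒▒··
░▓░▒▒▓░░··
▒▒█▒░▒▒▒··
▓▓▓░▓▒█░··
▒≈░░≈▓≈▓··
░▒░░▒@█≈··
█░≈░░█░░··
·░▒≈▒▒▒▒··
··········
██████████

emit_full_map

▒≈▒▒≈·········
▒▒▓▒░█▓≈▒▒····
≈▓▓▓▓▓▓░▒≈····
≈▓▓▒▓▒▒▒≈▓····
≈▓≈▓▓▒▒▒▒▒····
≈▓≈▓▓▒▒▒▒░····
·····▒▒▒▒▒▒▒█▓
·····▒▒▒▒▒≈≈▒▒
·····▒░▓░▒▒▓░░
·····▒▒▒█▒░▒▒▒
·····█▓▓▓░▓▒█░
·····▓▒≈░░≈▓≈▓
·····░░▒░░▒@█≈
······█░≈░░█░░
·······░▒≈▒▒▒▒


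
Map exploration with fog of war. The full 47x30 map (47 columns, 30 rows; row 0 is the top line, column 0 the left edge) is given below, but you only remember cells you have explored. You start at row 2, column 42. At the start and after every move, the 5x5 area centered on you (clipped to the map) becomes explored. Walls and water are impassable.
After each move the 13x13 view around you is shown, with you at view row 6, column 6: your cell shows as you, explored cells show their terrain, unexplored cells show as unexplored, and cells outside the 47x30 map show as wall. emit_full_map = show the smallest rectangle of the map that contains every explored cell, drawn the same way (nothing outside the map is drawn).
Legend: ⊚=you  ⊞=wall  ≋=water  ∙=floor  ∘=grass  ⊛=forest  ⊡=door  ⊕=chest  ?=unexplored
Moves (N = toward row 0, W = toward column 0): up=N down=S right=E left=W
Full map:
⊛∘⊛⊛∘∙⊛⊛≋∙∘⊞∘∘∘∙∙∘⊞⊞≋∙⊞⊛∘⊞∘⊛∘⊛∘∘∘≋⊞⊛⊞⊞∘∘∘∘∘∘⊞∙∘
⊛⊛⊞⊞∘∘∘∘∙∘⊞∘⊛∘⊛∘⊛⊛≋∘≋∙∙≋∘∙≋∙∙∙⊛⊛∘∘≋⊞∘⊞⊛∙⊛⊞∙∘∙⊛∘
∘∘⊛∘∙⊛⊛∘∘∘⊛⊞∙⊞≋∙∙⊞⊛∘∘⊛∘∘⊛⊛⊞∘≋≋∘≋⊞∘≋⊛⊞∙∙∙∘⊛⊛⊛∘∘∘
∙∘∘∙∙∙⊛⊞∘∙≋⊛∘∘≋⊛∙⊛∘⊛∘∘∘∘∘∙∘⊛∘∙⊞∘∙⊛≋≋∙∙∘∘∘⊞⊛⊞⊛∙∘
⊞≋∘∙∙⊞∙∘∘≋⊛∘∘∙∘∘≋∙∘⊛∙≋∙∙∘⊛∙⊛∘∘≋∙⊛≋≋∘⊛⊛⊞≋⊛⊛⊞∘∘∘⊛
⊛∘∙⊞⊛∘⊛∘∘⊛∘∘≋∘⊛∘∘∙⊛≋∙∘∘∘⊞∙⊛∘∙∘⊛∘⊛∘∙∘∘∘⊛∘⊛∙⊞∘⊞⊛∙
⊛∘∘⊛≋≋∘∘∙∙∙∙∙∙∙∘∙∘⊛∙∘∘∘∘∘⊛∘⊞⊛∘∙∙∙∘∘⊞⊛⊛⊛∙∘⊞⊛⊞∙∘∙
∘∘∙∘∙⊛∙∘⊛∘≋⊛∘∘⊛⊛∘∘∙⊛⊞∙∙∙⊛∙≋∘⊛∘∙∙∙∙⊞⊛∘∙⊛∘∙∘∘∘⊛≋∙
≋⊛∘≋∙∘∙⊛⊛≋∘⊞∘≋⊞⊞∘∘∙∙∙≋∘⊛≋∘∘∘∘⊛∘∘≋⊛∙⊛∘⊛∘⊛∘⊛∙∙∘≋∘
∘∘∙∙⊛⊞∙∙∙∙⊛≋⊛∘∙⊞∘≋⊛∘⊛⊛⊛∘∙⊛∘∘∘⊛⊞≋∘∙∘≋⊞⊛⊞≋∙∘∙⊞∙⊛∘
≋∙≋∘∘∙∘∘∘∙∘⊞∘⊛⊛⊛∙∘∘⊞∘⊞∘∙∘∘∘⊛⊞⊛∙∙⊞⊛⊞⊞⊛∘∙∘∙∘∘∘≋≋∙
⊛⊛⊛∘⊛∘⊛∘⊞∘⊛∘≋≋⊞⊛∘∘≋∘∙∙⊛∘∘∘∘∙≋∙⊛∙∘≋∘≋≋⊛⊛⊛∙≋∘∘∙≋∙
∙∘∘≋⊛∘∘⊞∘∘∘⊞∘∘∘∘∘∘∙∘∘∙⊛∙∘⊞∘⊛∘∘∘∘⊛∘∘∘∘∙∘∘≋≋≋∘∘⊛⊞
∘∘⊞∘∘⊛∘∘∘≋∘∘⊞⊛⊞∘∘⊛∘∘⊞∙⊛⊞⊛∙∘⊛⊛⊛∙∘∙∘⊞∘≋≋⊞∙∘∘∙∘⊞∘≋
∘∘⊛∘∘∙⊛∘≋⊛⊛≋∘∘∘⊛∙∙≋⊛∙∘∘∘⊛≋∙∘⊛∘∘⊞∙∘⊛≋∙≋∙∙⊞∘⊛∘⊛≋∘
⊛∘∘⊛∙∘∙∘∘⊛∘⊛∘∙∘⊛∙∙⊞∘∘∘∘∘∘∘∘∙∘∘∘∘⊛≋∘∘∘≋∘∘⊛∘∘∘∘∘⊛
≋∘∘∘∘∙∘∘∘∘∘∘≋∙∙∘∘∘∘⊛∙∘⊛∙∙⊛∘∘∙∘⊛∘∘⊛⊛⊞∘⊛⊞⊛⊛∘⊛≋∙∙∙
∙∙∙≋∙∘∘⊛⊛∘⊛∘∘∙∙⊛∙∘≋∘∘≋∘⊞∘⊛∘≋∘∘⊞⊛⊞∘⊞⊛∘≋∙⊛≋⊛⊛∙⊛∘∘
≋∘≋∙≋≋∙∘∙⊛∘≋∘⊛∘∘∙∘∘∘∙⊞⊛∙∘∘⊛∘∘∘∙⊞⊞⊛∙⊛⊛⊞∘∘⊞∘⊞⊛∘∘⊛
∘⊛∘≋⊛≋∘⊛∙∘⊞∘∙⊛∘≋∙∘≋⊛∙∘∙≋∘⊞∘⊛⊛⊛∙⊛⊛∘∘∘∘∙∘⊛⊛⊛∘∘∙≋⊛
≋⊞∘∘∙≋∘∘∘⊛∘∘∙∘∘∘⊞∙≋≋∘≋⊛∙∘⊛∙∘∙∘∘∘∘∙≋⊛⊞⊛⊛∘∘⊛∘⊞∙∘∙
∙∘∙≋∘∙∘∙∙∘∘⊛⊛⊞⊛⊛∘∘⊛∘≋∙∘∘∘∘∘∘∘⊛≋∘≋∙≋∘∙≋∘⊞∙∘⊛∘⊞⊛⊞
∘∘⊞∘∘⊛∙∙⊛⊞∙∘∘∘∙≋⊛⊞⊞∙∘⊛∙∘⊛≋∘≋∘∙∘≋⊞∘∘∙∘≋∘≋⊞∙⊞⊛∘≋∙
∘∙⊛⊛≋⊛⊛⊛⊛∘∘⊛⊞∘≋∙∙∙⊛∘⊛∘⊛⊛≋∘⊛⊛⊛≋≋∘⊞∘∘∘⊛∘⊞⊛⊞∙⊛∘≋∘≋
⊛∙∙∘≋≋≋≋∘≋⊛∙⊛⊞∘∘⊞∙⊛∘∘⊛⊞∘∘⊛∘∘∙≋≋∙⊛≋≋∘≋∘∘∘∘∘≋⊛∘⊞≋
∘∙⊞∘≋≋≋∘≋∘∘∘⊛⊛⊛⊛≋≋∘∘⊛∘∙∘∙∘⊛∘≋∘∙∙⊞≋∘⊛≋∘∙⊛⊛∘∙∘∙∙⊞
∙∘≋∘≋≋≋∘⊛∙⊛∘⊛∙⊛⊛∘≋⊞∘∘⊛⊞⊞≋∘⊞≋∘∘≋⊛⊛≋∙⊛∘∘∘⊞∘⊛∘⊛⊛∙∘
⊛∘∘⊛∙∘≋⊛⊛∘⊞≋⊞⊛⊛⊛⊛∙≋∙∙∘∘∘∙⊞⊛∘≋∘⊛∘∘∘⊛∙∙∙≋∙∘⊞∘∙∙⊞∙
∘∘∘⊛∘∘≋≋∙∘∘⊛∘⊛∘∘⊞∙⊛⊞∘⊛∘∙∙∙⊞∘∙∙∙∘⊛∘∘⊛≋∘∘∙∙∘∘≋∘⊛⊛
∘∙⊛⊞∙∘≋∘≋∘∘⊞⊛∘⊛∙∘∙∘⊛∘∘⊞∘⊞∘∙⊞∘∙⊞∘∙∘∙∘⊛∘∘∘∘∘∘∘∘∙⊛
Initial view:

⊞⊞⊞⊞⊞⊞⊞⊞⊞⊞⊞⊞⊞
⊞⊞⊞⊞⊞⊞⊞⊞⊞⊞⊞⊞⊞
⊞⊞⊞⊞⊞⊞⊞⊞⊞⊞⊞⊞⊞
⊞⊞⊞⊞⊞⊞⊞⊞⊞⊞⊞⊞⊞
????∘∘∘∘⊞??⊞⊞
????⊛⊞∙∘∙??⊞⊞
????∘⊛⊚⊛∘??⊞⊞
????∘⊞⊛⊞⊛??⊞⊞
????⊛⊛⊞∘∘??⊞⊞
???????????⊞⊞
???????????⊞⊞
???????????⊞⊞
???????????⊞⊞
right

⊞⊞⊞⊞⊞⊞⊞⊞⊞⊞⊞⊞⊞
⊞⊞⊞⊞⊞⊞⊞⊞⊞⊞⊞⊞⊞
⊞⊞⊞⊞⊞⊞⊞⊞⊞⊞⊞⊞⊞
⊞⊞⊞⊞⊞⊞⊞⊞⊞⊞⊞⊞⊞
???∘∘∘∘⊞∙?⊞⊞⊞
???⊛⊞∙∘∙⊛?⊞⊞⊞
???∘⊛⊛⊚∘∘?⊞⊞⊞
???∘⊞⊛⊞⊛∙?⊞⊞⊞
???⊛⊛⊞∘∘∘?⊞⊞⊞
??????????⊞⊞⊞
??????????⊞⊞⊞
??????????⊞⊞⊞
??????????⊞⊞⊞

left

⊞⊞⊞⊞⊞⊞⊞⊞⊞⊞⊞⊞⊞
⊞⊞⊞⊞⊞⊞⊞⊞⊞⊞⊞⊞⊞
⊞⊞⊞⊞⊞⊞⊞⊞⊞⊞⊞⊞⊞
⊞⊞⊞⊞⊞⊞⊞⊞⊞⊞⊞⊞⊞
????∘∘∘∘⊞∙?⊞⊞
????⊛⊞∙∘∙⊛?⊞⊞
????∘⊛⊚⊛∘∘?⊞⊞
????∘⊞⊛⊞⊛∙?⊞⊞
????⊛⊛⊞∘∘∘?⊞⊞
???????????⊞⊞
???????????⊞⊞
???????????⊞⊞
???????????⊞⊞

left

⊞⊞⊞⊞⊞⊞⊞⊞⊞⊞⊞⊞⊞
⊞⊞⊞⊞⊞⊞⊞⊞⊞⊞⊞⊞⊞
⊞⊞⊞⊞⊞⊞⊞⊞⊞⊞⊞⊞⊞
⊞⊞⊞⊞⊞⊞⊞⊞⊞⊞⊞⊞⊞
????∘∘∘∘∘⊞∙?⊞
????∙⊛⊞∙∘∙⊛?⊞
????∙∘⊚⊛⊛∘∘?⊞
????∘∘⊞⊛⊞⊛∙?⊞
????≋⊛⊛⊞∘∘∘?⊞
????????????⊞
????????????⊞
????????????⊞
????????????⊞

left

⊞⊞⊞⊞⊞⊞⊞⊞⊞⊞⊞⊞⊞
⊞⊞⊞⊞⊞⊞⊞⊞⊞⊞⊞⊞⊞
⊞⊞⊞⊞⊞⊞⊞⊞⊞⊞⊞⊞⊞
⊞⊞⊞⊞⊞⊞⊞⊞⊞⊞⊞⊞⊞
????∘∘∘∘∘∘⊞∙?
????⊛∙⊛⊞∙∘∙⊛?
????∙∙⊚⊛⊛⊛∘∘?
????∘∘∘⊞⊛⊞⊛∙?
????⊞≋⊛⊛⊞∘∘∘?
?????????????
?????????????
?????????????
?????????????

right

⊞⊞⊞⊞⊞⊞⊞⊞⊞⊞⊞⊞⊞
⊞⊞⊞⊞⊞⊞⊞⊞⊞⊞⊞⊞⊞
⊞⊞⊞⊞⊞⊞⊞⊞⊞⊞⊞⊞⊞
⊞⊞⊞⊞⊞⊞⊞⊞⊞⊞⊞⊞⊞
???∘∘∘∘∘∘⊞∙?⊞
???⊛∙⊛⊞∙∘∙⊛?⊞
???∙∙∘⊚⊛⊛∘∘?⊞
???∘∘∘⊞⊛⊞⊛∙?⊞
???⊞≋⊛⊛⊞∘∘∘?⊞
????????????⊞
????????????⊞
????????????⊞
????????????⊞

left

⊞⊞⊞⊞⊞⊞⊞⊞⊞⊞⊞⊞⊞
⊞⊞⊞⊞⊞⊞⊞⊞⊞⊞⊞⊞⊞
⊞⊞⊞⊞⊞⊞⊞⊞⊞⊞⊞⊞⊞
⊞⊞⊞⊞⊞⊞⊞⊞⊞⊞⊞⊞⊞
????∘∘∘∘∘∘⊞∙?
????⊛∙⊛⊞∙∘∙⊛?
????∙∙⊚⊛⊛⊛∘∘?
????∘∘∘⊞⊛⊞⊛∙?
????⊞≋⊛⊛⊞∘∘∘?
?????????????
?????????????
?????????????
?????????????

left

⊞⊞⊞⊞⊞⊞⊞⊞⊞⊞⊞⊞⊞
⊞⊞⊞⊞⊞⊞⊞⊞⊞⊞⊞⊞⊞
⊞⊞⊞⊞⊞⊞⊞⊞⊞⊞⊞⊞⊞
⊞⊞⊞⊞⊞⊞⊞⊞⊞⊞⊞⊞⊞
????⊞∘∘∘∘∘∘⊞∙
????⊞⊛∙⊛⊞∙∘∙⊛
????∙∙⊚∘⊛⊛⊛∘∘
????∙∘∘∘⊞⊛⊞⊛∙
????⊛⊞≋⊛⊛⊞∘∘∘
?????????????
?????????????
?????????????
?????????????

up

⊞⊞⊞⊞⊞⊞⊞⊞⊞⊞⊞⊞⊞
⊞⊞⊞⊞⊞⊞⊞⊞⊞⊞⊞⊞⊞
⊞⊞⊞⊞⊞⊞⊞⊞⊞⊞⊞⊞⊞
⊞⊞⊞⊞⊞⊞⊞⊞⊞⊞⊞⊞⊞
⊞⊞⊞⊞⊞⊞⊞⊞⊞⊞⊞⊞⊞
????⊞∘∘∘∘∘∘⊞∙
????⊞⊛⊚⊛⊞∙∘∙⊛
????∙∙∙∘⊛⊛⊛∘∘
????∙∘∘∘⊞⊛⊞⊛∙
????⊛⊞≋⊛⊛⊞∘∘∘
?????????????
?????????????
?????????????

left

⊞⊞⊞⊞⊞⊞⊞⊞⊞⊞⊞⊞⊞
⊞⊞⊞⊞⊞⊞⊞⊞⊞⊞⊞⊞⊞
⊞⊞⊞⊞⊞⊞⊞⊞⊞⊞⊞⊞⊞
⊞⊞⊞⊞⊞⊞⊞⊞⊞⊞⊞⊞⊞
⊞⊞⊞⊞⊞⊞⊞⊞⊞⊞⊞⊞⊞
????⊞⊞∘∘∘∘∘∘⊞
????∘⊞⊚∙⊛⊞∙∘∙
????⊞∙∙∙∘⊛⊛⊛∘
????∙∙∘∘∘⊞⊛⊞⊛
?????⊛⊞≋⊛⊛⊞∘∘
?????????????
?????????????
?????????????

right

⊞⊞⊞⊞⊞⊞⊞⊞⊞⊞⊞⊞⊞
⊞⊞⊞⊞⊞⊞⊞⊞⊞⊞⊞⊞⊞
⊞⊞⊞⊞⊞⊞⊞⊞⊞⊞⊞⊞⊞
⊞⊞⊞⊞⊞⊞⊞⊞⊞⊞⊞⊞⊞
⊞⊞⊞⊞⊞⊞⊞⊞⊞⊞⊞⊞⊞
???⊞⊞∘∘∘∘∘∘⊞∙
???∘⊞⊛⊚⊛⊞∙∘∙⊛
???⊞∙∙∙∘⊛⊛⊛∘∘
???∙∙∘∘∘⊞⊛⊞⊛∙
????⊛⊞≋⊛⊛⊞∘∘∘
?????????????
?????????????
?????????????

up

⊞⊞⊞⊞⊞⊞⊞⊞⊞⊞⊞⊞⊞
⊞⊞⊞⊞⊞⊞⊞⊞⊞⊞⊞⊞⊞
⊞⊞⊞⊞⊞⊞⊞⊞⊞⊞⊞⊞⊞
⊞⊞⊞⊞⊞⊞⊞⊞⊞⊞⊞⊞⊞
⊞⊞⊞⊞⊞⊞⊞⊞⊞⊞⊞⊞⊞
⊞⊞⊞⊞⊞⊞⊞⊞⊞⊞⊞⊞⊞
???⊞⊞∘⊚∘∘∘∘⊞∙
???∘⊞⊛∙⊛⊞∙∘∙⊛
???⊞∙∙∙∘⊛⊛⊛∘∘
???∙∙∘∘∘⊞⊛⊞⊛∙
????⊛⊞≋⊛⊛⊞∘∘∘
?????????????
?????????????

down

⊞⊞⊞⊞⊞⊞⊞⊞⊞⊞⊞⊞⊞
⊞⊞⊞⊞⊞⊞⊞⊞⊞⊞⊞⊞⊞
⊞⊞⊞⊞⊞⊞⊞⊞⊞⊞⊞⊞⊞
⊞⊞⊞⊞⊞⊞⊞⊞⊞⊞⊞⊞⊞
⊞⊞⊞⊞⊞⊞⊞⊞⊞⊞⊞⊞⊞
???⊞⊞∘∘∘∘∘∘⊞∙
???∘⊞⊛⊚⊛⊞∙∘∙⊛
???⊞∙∙∙∘⊛⊛⊛∘∘
???∙∙∘∘∘⊞⊛⊞⊛∙
????⊛⊞≋⊛⊛⊞∘∘∘
?????????????
?????????????
?????????????

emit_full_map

⊞⊞∘∘∘∘∘∘⊞∙
∘⊞⊛⊚⊛⊞∙∘∙⊛
⊞∙∙∙∘⊛⊛⊛∘∘
∙∙∘∘∘⊞⊛⊞⊛∙
?⊛⊞≋⊛⊛⊞∘∘∘

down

⊞⊞⊞⊞⊞⊞⊞⊞⊞⊞⊞⊞⊞
⊞⊞⊞⊞⊞⊞⊞⊞⊞⊞⊞⊞⊞
⊞⊞⊞⊞⊞⊞⊞⊞⊞⊞⊞⊞⊞
⊞⊞⊞⊞⊞⊞⊞⊞⊞⊞⊞⊞⊞
???⊞⊞∘∘∘∘∘∘⊞∙
???∘⊞⊛∙⊛⊞∙∘∙⊛
???⊞∙∙⊚∘⊛⊛⊛∘∘
???∙∙∘∘∘⊞⊛⊞⊛∙
????⊛⊞≋⊛⊛⊞∘∘∘
?????????????
?????????????
?????????????
?????????????

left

⊞⊞⊞⊞⊞⊞⊞⊞⊞⊞⊞⊞⊞
⊞⊞⊞⊞⊞⊞⊞⊞⊞⊞⊞⊞⊞
⊞⊞⊞⊞⊞⊞⊞⊞⊞⊞⊞⊞⊞
⊞⊞⊞⊞⊞⊞⊞⊞⊞⊞⊞⊞⊞
????⊞⊞∘∘∘∘∘∘⊞
????∘⊞⊛∙⊛⊞∙∘∙
????⊞∙⊚∙∘⊛⊛⊛∘
????∙∙∘∘∘⊞⊛⊞⊛
????⊛⊛⊞≋⊛⊛⊞∘∘
?????????????
?????????????
?????????????
?????????????

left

⊞⊞⊞⊞⊞⊞⊞⊞⊞⊞⊞⊞⊞
⊞⊞⊞⊞⊞⊞⊞⊞⊞⊞⊞⊞⊞
⊞⊞⊞⊞⊞⊞⊞⊞⊞⊞⊞⊞⊞
⊞⊞⊞⊞⊞⊞⊞⊞⊞⊞⊞⊞⊞
????⊛⊞⊞∘∘∘∘∘∘
????⊞∘⊞⊛∙⊛⊞∙∘
????⊛⊞⊚∙∙∘⊛⊛⊛
????≋∙∙∘∘∘⊞⊛⊞
????∘⊛⊛⊞≋⊛⊛⊞∘
?????????????
?????????????
?????????????
?????????????

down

⊞⊞⊞⊞⊞⊞⊞⊞⊞⊞⊞⊞⊞
⊞⊞⊞⊞⊞⊞⊞⊞⊞⊞⊞⊞⊞
⊞⊞⊞⊞⊞⊞⊞⊞⊞⊞⊞⊞⊞
????⊛⊞⊞∘∘∘∘∘∘
????⊞∘⊞⊛∙⊛⊞∙∘
????⊛⊞∙∙∙∘⊛⊛⊛
????≋∙⊚∘∘∘⊞⊛⊞
????∘⊛⊛⊞≋⊛⊛⊞∘
????∘∘∘⊛∘????
?????????????
?????????????
?????????????
?????????????

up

⊞⊞⊞⊞⊞⊞⊞⊞⊞⊞⊞⊞⊞
⊞⊞⊞⊞⊞⊞⊞⊞⊞⊞⊞⊞⊞
⊞⊞⊞⊞⊞⊞⊞⊞⊞⊞⊞⊞⊞
⊞⊞⊞⊞⊞⊞⊞⊞⊞⊞⊞⊞⊞
????⊛⊞⊞∘∘∘∘∘∘
????⊞∘⊞⊛∙⊛⊞∙∘
????⊛⊞⊚∙∙∘⊛⊛⊛
????≋∙∙∘∘∘⊞⊛⊞
????∘⊛⊛⊞≋⊛⊛⊞∘
????∘∘∘⊛∘????
?????????????
?????????????
?????????????

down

⊞⊞⊞⊞⊞⊞⊞⊞⊞⊞⊞⊞⊞
⊞⊞⊞⊞⊞⊞⊞⊞⊞⊞⊞⊞⊞
⊞⊞⊞⊞⊞⊞⊞⊞⊞⊞⊞⊞⊞
????⊛⊞⊞∘∘∘∘∘∘
????⊞∘⊞⊛∙⊛⊞∙∘
????⊛⊞∙∙∙∘⊛⊛⊛
????≋∙⊚∘∘∘⊞⊛⊞
????∘⊛⊛⊞≋⊛⊛⊞∘
????∘∘∘⊛∘????
?????????????
?????????????
?????????????
?????????????

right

⊞⊞⊞⊞⊞⊞⊞⊞⊞⊞⊞⊞⊞
⊞⊞⊞⊞⊞⊞⊞⊞⊞⊞⊞⊞⊞
⊞⊞⊞⊞⊞⊞⊞⊞⊞⊞⊞⊞⊞
???⊛⊞⊞∘∘∘∘∘∘⊞
???⊞∘⊞⊛∙⊛⊞∙∘∙
???⊛⊞∙∙∙∘⊛⊛⊛∘
???≋∙∙⊚∘∘⊞⊛⊞⊛
???∘⊛⊛⊞≋⊛⊛⊞∘∘
???∘∘∘⊛∘⊛????
?????????????
?????????????
?????????????
?????????????

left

⊞⊞⊞⊞⊞⊞⊞⊞⊞⊞⊞⊞⊞
⊞⊞⊞⊞⊞⊞⊞⊞⊞⊞⊞⊞⊞
⊞⊞⊞⊞⊞⊞⊞⊞⊞⊞⊞⊞⊞
????⊛⊞⊞∘∘∘∘∘∘
????⊞∘⊞⊛∙⊛⊞∙∘
????⊛⊞∙∙∙∘⊛⊛⊛
????≋∙⊚∘∘∘⊞⊛⊞
????∘⊛⊛⊞≋⊛⊛⊞∘
????∘∘∘⊛∘⊛???
?????????????
?????????????
?????????????
?????????????

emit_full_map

⊛⊞⊞∘∘∘∘∘∘⊞∙
⊞∘⊞⊛∙⊛⊞∙∘∙⊛
⊛⊞∙∙∙∘⊛⊛⊛∘∘
≋∙⊚∘∘∘⊞⊛⊞⊛∙
∘⊛⊛⊞≋⊛⊛⊞∘∘∘
∘∘∘⊛∘⊛?????
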